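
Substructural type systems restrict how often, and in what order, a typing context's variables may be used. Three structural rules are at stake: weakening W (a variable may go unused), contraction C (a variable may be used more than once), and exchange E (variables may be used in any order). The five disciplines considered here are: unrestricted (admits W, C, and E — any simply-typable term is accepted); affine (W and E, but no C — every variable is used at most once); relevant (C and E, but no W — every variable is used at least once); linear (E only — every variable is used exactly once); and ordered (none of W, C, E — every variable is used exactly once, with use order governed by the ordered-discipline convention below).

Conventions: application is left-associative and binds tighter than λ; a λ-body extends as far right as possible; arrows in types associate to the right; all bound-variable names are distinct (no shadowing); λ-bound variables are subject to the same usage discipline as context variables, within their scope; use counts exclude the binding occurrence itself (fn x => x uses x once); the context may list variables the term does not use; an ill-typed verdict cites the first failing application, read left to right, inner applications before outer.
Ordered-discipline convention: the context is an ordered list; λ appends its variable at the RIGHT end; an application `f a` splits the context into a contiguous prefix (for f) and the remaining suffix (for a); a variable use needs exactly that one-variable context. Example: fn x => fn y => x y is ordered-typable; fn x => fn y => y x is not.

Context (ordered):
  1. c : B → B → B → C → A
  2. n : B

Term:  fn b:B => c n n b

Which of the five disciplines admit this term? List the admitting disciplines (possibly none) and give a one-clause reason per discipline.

admitted by: relevant, unrestricted
usage: c=1; n=2; b (λ-bound)=1
use order (left to right): c, n, n, b
typing: well-typed at B → C → A
ordered ✗ (repeated use of n ×2)
linear ✗ (repeated use of n ×2)
affine ✗ (repeated use of n ×2)
relevant ✓ (every one of c, n, b appears)
unrestricted ✓ (well-typed at B → C → A; no restrictions here)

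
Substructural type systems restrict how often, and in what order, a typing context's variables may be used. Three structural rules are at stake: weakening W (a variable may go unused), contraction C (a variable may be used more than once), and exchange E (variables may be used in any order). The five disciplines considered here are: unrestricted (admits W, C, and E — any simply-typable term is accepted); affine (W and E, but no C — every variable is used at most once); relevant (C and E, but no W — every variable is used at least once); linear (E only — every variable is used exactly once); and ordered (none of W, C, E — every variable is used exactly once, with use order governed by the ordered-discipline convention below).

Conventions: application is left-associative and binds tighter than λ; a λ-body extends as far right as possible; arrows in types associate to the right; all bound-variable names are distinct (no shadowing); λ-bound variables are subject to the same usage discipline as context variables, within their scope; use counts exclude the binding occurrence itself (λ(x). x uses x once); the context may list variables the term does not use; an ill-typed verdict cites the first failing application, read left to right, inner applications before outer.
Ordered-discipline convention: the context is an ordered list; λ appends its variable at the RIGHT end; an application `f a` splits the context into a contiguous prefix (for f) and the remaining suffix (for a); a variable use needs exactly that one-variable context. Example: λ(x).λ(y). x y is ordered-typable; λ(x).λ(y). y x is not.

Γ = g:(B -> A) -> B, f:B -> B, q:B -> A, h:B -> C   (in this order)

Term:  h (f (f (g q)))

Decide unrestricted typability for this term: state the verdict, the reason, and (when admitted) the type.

yes — type-checks (C) and nothing is barred; term : C
variable uses: g: 1; f: 2; q: 1; h: 1
order of uses: h, f, f, g, q
typing: well-typed — term : C
all disciplines: ordered ✗ · linear ✗ · affine ✗ · relevant ✓ · unrestricted ✓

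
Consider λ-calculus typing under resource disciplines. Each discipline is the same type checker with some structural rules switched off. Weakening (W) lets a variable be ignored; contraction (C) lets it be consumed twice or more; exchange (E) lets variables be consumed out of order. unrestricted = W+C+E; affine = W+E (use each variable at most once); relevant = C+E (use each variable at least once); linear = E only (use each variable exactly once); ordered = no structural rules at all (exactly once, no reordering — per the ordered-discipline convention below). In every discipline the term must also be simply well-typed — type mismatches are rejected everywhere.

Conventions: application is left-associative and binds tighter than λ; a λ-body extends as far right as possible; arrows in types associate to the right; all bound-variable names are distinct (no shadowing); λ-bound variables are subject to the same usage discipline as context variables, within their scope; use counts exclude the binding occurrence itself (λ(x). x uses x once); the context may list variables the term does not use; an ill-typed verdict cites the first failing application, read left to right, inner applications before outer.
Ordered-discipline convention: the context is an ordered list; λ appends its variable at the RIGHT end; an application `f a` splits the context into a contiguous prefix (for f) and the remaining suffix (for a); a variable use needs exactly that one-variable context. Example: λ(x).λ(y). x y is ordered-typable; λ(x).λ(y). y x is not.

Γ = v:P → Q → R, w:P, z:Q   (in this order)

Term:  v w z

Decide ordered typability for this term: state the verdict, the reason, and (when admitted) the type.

yes — v, w, z: once each, no exchange needed; term : R
usage: v: 1×, w: 1×, z: 1×
use order (left to right): v, w, z
typing: the term checks, with type R
across the five disciplines: ordered ✓, linear ✓, affine ✓, relevant ✓, unrestricted ✓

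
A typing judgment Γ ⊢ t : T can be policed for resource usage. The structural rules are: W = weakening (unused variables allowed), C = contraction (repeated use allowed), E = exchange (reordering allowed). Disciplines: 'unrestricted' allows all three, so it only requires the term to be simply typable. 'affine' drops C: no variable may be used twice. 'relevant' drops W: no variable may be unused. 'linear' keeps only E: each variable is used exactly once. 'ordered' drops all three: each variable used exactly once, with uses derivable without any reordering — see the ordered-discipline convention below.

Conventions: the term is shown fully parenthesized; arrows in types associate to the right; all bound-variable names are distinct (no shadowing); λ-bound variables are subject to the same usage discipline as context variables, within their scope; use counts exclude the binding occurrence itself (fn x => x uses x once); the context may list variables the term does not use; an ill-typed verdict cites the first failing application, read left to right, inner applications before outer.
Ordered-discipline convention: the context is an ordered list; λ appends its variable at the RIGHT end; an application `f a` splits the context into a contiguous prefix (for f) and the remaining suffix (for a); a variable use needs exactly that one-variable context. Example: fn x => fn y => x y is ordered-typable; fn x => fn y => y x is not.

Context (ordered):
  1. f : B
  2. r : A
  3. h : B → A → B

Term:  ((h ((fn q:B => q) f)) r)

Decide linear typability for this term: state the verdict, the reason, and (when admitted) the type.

yes — f, r, h, q: one use apiece; term : B
usage: f=1; r=1; h=1; q (λ-bound)=1
use order (left to right): h, q, f, r
typing: well-typed — term : B
all disciplines: ordered ✗; linear ✓; affine ✓; relevant ✓; unrestricted ✓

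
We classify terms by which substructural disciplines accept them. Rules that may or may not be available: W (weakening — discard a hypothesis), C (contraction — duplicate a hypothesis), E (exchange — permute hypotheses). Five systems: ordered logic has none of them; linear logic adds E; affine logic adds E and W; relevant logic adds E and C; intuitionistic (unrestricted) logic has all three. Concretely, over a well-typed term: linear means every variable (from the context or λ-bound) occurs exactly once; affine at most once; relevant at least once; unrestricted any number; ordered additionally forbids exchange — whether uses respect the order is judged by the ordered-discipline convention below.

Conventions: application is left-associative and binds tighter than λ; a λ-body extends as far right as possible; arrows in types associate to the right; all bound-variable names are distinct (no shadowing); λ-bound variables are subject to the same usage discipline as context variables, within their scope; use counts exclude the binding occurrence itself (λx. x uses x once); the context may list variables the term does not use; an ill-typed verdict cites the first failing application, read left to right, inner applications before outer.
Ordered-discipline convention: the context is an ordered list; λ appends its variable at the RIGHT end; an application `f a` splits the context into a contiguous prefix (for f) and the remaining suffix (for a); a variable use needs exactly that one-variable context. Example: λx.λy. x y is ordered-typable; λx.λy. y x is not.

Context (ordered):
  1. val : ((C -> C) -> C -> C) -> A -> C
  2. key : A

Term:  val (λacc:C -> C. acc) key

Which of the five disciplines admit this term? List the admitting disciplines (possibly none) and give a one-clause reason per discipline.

accepted by: ordered, linear, affine, relevant, unrestricted
usage: val: 1; key: 1; acc (λ-bound): 1
order of uses: val, acc, key
typing: well-typed at C
ordered: ✓ — val, key, acc once each; derivable with no W/C/E
linear: ✓ — val, key, acc: one use apiece
affine: ✓ — val, key, acc: no repeats, contraction unneeded
relevant: ✓ — every one of val, key, acc appears
unrestricted: ✓ — simply typable at C; W, C, E all held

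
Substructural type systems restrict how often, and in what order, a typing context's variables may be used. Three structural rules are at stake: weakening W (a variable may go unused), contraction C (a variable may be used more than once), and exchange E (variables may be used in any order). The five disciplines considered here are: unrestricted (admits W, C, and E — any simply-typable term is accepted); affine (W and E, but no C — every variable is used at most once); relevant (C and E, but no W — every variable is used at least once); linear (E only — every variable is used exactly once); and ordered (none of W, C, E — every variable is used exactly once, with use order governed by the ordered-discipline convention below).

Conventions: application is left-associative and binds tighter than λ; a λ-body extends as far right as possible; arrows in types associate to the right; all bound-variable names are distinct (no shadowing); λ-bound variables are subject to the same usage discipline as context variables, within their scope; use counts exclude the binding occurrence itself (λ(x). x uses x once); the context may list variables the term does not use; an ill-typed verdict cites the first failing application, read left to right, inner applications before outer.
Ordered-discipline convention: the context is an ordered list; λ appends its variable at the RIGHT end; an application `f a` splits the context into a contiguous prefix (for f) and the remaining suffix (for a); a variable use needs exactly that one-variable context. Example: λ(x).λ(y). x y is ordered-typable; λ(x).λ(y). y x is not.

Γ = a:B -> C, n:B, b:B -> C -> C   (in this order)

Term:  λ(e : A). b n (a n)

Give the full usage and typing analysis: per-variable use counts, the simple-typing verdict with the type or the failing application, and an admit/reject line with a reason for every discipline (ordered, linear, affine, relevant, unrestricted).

usage: a=1; n=2; b=1; e [bound]=0
order of uses: b, n, a, n
typing: well-typed — term : A -> C
ordered: ✗, uses contraction: n ×2; e left unused
linear: ✗, uses contraction: n ×2; e left unused
affine: ✗, uses contraction: n ×2
relevant: ✗, e left unused
unrestricted: ✓, simply typable at A -> C; W, C, E all held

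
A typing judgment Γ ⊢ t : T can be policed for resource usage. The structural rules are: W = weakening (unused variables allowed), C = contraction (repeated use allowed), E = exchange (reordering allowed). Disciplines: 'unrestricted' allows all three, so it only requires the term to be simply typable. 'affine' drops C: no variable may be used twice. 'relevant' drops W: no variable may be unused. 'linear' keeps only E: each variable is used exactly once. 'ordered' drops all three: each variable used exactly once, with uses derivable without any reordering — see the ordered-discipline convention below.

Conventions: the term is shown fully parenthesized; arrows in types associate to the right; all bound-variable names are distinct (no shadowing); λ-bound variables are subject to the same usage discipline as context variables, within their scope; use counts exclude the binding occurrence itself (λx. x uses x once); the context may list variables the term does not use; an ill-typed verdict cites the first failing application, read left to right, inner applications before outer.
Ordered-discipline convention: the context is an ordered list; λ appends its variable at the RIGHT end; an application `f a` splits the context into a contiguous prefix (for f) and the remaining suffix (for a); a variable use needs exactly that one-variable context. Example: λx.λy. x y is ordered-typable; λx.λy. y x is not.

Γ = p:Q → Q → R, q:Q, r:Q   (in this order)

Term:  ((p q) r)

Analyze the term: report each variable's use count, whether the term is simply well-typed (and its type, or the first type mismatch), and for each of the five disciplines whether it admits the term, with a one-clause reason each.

variable uses: p: 1; q: 1; r: 1
left-to-right use order: p, q, r
typing: well-typed — term : R
ordered ✓ (p, q, r once each; derivable with no W/C/E)
linear ✓ (p, q, r: one use apiece)
affine ✓ (at most one use each (p, q, r))
relevant ✓ (none of p, q, r goes unused)
unrestricted ✓ (type-checks (R) and nothing is barred)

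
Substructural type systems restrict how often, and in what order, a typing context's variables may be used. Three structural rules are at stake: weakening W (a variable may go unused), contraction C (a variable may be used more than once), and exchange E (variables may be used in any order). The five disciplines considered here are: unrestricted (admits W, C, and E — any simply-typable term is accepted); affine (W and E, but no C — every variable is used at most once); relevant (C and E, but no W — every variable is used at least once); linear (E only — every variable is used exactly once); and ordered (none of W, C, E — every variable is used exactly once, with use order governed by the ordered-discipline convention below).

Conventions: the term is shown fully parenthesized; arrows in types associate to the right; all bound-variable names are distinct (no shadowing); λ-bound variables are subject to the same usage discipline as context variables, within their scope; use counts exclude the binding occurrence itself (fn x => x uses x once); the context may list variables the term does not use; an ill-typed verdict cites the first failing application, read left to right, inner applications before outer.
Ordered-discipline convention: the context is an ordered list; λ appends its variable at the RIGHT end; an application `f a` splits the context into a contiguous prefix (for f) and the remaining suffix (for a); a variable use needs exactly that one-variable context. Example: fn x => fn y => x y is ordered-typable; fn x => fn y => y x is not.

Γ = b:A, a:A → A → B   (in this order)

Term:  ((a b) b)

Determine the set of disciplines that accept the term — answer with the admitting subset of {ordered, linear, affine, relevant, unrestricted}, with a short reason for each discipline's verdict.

admitting disciplines: relevant, unrestricted
use counts: b=2; a=1
order of uses: a, b, b
typing: ✓ — B
ordered ✗ (uses contraction: b ×2)
linear ✗ (uses contraction: b ×2)
affine ✗ (uses contraction: b ×2)
relevant ✓ (b, a: all used, weakening unneeded)
unrestricted ✓ (simply typable at B; W, C, E all held)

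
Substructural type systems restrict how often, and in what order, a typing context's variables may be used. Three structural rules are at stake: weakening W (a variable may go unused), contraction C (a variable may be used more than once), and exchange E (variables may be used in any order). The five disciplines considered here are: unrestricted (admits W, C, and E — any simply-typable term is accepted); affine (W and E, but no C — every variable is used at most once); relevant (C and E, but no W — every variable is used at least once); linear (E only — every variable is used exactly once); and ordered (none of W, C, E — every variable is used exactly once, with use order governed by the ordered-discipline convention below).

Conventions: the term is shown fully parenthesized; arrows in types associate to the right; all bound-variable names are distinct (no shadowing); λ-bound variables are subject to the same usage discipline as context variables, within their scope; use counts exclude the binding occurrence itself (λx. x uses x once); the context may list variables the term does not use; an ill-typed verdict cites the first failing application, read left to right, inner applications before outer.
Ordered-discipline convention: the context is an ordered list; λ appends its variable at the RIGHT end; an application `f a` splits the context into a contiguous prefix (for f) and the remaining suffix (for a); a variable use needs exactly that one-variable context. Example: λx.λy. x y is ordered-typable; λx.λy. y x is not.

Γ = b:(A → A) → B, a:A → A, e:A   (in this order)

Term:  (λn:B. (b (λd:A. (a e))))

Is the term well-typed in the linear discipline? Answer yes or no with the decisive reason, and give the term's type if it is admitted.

no — unused: n, d — weakening required
usage: b: 1; a: 1; e: 1; n (bound): 0; d (bound): 0
left-to-right use order: b, a, e
typing: well-typed at B → B
per-discipline verdicts: ordered ✗, linear ✗, affine ✓, relevant ✗, unrestricted ✓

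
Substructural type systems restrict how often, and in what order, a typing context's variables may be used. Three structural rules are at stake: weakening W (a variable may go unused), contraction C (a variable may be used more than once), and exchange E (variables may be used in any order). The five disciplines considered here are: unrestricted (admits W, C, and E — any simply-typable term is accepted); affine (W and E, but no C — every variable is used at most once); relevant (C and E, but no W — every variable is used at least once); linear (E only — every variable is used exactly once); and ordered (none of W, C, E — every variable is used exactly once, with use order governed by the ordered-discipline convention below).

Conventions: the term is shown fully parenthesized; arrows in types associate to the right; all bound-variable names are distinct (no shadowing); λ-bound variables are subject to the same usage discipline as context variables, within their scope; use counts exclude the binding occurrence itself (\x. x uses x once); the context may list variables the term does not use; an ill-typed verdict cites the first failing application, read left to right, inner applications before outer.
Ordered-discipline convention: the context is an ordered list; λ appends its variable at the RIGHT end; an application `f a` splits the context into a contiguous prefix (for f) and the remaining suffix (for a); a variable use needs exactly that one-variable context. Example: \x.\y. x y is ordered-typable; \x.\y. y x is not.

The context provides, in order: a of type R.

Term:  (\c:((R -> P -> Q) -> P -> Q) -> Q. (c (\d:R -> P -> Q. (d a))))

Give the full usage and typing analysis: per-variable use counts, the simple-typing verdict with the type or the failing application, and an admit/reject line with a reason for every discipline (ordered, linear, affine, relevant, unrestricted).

usage: a: 1×, c [bound]: 1×, d [bound]: 1×
order of uses: c, d, a
typing: the term checks, with type (((R -> P -> Q) -> P -> Q) -> Q) -> Q
ordered ✗ (needs exchange: uses follow c, d, a)
linear ✓ (single use per variable (a, c, d))
affine ✓ (a, c, d: no repeats, contraction unneeded)
relevant ✓ (at least one use each (a, c, d))
unrestricted ✓ (typability at (((R -> P -> Q) -> P -> Q) -> Q) -> Q is all that's needed)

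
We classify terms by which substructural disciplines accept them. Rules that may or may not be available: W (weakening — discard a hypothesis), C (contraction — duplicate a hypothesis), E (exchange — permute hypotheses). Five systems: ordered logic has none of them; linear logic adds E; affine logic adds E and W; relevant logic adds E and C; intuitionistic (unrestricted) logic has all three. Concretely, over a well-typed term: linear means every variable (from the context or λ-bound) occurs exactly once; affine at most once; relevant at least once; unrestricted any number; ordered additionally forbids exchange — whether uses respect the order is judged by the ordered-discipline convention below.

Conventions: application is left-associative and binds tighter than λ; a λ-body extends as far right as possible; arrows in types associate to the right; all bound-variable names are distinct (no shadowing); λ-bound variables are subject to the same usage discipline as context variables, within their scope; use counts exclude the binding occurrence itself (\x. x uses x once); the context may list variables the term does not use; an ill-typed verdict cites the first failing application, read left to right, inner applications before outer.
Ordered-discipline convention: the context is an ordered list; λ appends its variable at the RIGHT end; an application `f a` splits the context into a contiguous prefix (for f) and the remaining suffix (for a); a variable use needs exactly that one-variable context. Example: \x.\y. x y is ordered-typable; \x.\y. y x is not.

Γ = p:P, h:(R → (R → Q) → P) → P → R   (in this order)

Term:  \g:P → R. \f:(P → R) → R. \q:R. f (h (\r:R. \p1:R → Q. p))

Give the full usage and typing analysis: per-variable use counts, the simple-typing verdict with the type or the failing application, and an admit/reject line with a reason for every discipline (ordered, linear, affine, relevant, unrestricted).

usage: p: 1×; h: 1×; g [bound]: 0×; f [bound]: 1×; q [bound]: 0×; r [bound]: 0×; p1 [bound]: 0×
use order (left to right): f, h, p
typing: well-typed at (P → R) → ((P → R) → R) → R → R
ordered: ✗ — g, q, r, p1 never used (weakening)
linear: ✗ — g, q, r, p1 never used (weakening)
affine: ✓ — at most one use each (p, h, g, f, q, r, p1)
relevant: ✗ — g, q, r, p1 never used (weakening)
unrestricted: ✓ — type-checks ((P → R) → ((P → R) → R) → R → R) and nothing is barred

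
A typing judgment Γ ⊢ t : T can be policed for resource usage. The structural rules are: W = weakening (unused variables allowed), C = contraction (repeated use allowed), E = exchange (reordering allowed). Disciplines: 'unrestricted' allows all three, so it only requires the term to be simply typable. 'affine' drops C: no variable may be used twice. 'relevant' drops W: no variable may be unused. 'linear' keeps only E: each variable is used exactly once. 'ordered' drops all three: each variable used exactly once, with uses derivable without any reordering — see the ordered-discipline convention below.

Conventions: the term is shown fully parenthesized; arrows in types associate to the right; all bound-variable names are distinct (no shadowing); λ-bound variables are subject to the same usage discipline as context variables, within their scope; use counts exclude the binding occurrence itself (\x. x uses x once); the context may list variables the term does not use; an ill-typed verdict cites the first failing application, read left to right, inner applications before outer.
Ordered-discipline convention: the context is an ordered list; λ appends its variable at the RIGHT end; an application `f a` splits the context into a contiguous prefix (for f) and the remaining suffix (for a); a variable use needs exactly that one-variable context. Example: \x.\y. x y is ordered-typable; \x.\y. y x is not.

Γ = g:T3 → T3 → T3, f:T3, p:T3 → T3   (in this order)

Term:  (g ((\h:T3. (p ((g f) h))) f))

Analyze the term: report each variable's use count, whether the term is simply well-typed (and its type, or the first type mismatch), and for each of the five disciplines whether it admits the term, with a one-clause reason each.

usage: g: 2×, f: 2×, p: 1×, h [bound]: 1×
left-to-right use order: g, p, g, f, h, f
typing: the term checks, with type T3 → T3
ordered ✗ (g ×2, f ×2 used more than once (contraction))
linear ✗ (g ×2, f ×2 used more than once (contraction))
affine ✗ (g ×2, f ×2 used more than once (contraction))
relevant ✓ (g, f, p, h: all used, weakening unneeded)
unrestricted ✓ (simply typable at T3 → T3; W, C, E all held)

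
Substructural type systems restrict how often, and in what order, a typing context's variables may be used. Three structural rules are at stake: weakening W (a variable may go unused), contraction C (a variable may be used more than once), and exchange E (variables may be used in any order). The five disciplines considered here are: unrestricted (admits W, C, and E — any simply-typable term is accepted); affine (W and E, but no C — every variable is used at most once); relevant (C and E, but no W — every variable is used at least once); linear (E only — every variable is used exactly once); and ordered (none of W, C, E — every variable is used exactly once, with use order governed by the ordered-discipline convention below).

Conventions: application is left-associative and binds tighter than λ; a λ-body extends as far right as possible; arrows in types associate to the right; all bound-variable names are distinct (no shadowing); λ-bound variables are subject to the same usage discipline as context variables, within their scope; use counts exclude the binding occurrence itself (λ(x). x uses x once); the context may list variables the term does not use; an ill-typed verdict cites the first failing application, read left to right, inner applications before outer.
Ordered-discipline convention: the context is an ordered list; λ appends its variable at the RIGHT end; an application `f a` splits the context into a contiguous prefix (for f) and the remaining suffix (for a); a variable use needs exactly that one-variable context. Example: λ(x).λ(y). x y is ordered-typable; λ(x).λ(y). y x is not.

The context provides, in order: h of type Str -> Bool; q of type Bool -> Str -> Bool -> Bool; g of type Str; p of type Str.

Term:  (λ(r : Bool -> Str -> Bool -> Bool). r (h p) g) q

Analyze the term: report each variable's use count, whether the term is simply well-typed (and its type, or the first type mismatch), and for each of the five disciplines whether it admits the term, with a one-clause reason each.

use counts: h=1; q=1; g=1; p=1; r [bound]=1
left-to-right use order: r, h, p, g, q
typing: well-typed at Bool -> Bool
ordered ✗ (no ordered split (uses run r, h, p, g, q))
linear ✓ (exactly-once usage across h, q, g, p, r)
affine ✓ (h, q, g, p, r: no repeats, contraction unneeded)
relevant ✓ (at least one use each (h, q, g, p, r))
unrestricted ✓ (simply typable at Bool -> Bool; W, C, E all held)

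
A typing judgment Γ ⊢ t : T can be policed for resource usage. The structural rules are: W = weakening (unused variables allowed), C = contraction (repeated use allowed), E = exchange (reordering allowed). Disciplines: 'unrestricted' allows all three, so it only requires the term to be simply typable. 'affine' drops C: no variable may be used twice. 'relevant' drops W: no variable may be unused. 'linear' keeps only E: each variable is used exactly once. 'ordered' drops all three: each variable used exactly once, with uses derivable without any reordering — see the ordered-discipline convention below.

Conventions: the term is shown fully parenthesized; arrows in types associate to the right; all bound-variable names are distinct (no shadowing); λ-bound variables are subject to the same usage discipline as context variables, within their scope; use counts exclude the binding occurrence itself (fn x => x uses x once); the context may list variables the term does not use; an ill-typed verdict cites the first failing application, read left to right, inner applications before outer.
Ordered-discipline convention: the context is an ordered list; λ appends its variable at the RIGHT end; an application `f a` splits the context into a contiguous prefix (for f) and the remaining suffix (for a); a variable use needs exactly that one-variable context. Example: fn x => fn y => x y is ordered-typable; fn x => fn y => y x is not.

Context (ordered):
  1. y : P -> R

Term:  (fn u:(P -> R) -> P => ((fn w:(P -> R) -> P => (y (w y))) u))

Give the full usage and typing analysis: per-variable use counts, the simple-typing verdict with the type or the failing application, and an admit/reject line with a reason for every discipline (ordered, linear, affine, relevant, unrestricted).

variable uses: y ×2; u (λ-bound) ×1; w (λ-bound) ×1
use order (left to right): y, w, y, u
typing: well-typed — term : ((P -> R) -> P) -> R
ordered: ✗ — y ×2 used more than once (contraction)
linear: ✗ — y ×2 used more than once (contraction)
affine: ✗ — y ×2 used more than once (contraction)
relevant: ✓ — none of y, u, w goes unused
unrestricted: ✓ — typability at ((P -> R) -> P) -> R is all that's needed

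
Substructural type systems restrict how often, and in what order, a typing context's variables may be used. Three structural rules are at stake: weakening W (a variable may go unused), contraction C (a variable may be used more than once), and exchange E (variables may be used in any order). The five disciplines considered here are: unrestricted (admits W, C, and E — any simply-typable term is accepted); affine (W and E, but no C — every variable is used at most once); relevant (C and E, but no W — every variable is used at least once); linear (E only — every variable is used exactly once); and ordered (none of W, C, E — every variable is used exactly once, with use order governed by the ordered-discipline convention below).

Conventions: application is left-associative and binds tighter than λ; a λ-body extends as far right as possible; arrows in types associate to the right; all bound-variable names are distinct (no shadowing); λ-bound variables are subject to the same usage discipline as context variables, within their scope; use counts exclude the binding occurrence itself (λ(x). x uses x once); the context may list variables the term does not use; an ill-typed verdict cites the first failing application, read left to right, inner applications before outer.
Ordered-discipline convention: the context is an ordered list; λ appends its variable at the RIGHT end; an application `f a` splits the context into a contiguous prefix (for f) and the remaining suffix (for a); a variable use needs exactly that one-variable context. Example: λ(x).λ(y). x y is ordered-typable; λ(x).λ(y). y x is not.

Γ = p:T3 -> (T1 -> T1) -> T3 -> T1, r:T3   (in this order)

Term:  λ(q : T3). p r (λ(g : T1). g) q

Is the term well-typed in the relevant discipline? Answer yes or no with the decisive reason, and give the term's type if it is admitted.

yes — none of p, r, q, g goes unused; term : T3 -> T1
counts: p=1, r=1, q (bound)=1, g (bound)=1
order of uses: p, r, g, q
typing: well-typed — term : T3 -> T1
per-discipline verdicts: ordered ✓ · linear ✓ · affine ✓ · relevant ✓ · unrestricted ✓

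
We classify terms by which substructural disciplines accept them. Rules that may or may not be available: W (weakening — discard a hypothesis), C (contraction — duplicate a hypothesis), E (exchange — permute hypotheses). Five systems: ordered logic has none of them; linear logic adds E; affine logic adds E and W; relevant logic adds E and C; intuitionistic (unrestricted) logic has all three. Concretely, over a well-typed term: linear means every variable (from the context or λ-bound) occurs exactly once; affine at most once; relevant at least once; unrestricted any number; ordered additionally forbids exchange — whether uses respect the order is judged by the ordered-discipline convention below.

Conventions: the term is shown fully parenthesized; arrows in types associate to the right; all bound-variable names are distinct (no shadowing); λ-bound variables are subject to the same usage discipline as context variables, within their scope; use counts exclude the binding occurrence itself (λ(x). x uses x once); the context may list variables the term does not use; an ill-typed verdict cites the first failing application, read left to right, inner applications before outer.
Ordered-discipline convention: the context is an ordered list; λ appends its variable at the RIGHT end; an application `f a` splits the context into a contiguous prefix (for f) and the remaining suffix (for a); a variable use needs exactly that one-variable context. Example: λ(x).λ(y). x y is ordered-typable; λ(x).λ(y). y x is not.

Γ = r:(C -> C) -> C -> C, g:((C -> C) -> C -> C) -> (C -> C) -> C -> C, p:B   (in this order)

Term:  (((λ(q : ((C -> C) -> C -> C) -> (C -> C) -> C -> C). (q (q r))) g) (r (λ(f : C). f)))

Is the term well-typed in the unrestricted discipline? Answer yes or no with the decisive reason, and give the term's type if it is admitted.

yes — simply typable at C -> C; W, C, E all held; term : C -> C
counts: r=2; g=1; p=0; q (bound)=2; f (bound)=1
uses in reading order: q, q, r, g, r, f
typing: the term checks, with type C -> C
across the five disciplines: ordered ✗, linear ✗, affine ✗, relevant ✗, unrestricted ✓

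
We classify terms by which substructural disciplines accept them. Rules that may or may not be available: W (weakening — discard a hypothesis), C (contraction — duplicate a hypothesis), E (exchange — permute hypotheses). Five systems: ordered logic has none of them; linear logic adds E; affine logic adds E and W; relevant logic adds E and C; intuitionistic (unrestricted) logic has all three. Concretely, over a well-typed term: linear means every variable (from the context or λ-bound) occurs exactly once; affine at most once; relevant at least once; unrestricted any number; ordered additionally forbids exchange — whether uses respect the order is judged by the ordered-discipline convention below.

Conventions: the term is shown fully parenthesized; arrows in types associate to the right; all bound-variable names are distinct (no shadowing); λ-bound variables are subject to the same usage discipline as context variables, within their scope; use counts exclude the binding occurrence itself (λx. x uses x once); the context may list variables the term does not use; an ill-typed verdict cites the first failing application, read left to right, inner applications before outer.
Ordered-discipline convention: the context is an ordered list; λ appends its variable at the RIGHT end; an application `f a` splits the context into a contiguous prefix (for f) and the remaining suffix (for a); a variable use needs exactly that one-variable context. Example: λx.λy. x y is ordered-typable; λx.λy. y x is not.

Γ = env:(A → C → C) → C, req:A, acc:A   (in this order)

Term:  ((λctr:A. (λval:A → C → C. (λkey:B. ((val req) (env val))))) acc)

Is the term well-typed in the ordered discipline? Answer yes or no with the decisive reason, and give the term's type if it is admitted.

no — repeated use of val ×2; ctr, key never used (weakening)
counts: env ×1; req ×1; acc ×1; ctr [bound] ×0; val [bound] ×2; key [bound] ×0
use order (left to right): val, req, env, val, acc
typing: ✓ — (A → C → C) → B → C
summary: ordered ✗ · linear ✗ · affine ✗ · relevant ✗ · unrestricted ✓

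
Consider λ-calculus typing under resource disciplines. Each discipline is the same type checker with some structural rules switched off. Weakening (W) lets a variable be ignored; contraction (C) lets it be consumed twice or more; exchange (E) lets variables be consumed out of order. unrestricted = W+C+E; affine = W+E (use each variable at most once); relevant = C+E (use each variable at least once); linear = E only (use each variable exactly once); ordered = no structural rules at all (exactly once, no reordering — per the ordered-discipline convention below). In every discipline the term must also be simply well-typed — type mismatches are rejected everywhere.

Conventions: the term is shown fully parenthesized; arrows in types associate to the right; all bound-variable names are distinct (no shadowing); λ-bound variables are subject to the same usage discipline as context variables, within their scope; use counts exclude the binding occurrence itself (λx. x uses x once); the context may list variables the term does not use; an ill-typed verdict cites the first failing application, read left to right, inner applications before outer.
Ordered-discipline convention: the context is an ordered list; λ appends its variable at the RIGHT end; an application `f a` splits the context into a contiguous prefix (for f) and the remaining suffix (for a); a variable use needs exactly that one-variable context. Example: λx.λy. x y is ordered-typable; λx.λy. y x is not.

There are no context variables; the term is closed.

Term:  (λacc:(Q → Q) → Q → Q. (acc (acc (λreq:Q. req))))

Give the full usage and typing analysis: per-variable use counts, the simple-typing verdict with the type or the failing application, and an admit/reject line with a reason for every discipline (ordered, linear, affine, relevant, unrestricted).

usage: acc (bound): 2; req (bound): 1
use order (left to right): acc, acc, req
typing: ✓ — ((Q → Q) → Q → Q) → Q → Q
ordered ✗ (repeated use of acc ×2)
linear ✗ (repeated use of acc ×2)
affine ✗ (repeated use of acc ×2)
relevant ✓ (none of acc, req goes unused)
unrestricted ✓ (simply typable at ((Q → Q) → Q → Q) → Q → Q; W, C, E all held)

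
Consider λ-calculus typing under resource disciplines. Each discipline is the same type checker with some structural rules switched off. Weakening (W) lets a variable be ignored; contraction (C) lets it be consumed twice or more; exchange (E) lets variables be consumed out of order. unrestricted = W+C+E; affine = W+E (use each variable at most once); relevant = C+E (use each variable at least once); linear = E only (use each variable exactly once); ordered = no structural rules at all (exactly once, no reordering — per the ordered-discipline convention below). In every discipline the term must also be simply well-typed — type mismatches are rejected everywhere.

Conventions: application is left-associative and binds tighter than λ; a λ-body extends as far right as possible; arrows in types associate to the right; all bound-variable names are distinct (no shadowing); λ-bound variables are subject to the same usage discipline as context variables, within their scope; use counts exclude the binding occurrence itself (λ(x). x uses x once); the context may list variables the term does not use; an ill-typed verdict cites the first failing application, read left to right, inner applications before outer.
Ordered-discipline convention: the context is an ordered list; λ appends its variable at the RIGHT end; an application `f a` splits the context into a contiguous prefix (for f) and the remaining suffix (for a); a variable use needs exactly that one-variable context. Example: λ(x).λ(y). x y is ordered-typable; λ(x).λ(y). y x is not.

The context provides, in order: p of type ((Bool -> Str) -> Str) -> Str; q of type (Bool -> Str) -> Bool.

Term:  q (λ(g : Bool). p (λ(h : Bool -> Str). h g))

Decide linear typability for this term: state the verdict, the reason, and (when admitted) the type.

yes — exactly-once usage across p, q, g, h; term : Bool
use counts: p: 1×; q: 1×; g (λ-bound): 1×; h (λ-bound): 1×
left-to-right use order: q, p, h, g
typing: well-typed at Bool
per-discipline verdicts: ordered ✗ | linear ✓ | affine ✓ | relevant ✓ | unrestricted ✓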